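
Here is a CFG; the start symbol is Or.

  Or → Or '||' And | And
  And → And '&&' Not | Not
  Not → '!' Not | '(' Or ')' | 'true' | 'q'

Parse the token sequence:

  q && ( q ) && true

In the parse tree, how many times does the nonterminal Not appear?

[Or [And [And [And [Not q]] && [Not ( [Or [And [Not q]]] )]] && [Not true]]]

4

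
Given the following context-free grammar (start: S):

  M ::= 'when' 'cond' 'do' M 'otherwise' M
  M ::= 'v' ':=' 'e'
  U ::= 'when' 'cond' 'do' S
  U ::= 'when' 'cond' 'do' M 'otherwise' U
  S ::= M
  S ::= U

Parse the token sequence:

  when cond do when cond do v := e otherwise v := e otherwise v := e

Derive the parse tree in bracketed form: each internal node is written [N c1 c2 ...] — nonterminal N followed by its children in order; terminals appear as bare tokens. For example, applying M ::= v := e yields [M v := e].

[S [M when cond do [M when cond do [M v := e] otherwise [M v := e]] otherwise [M v := e]]]

S
M
when cond do M otherwise M
when cond do when cond do M otherwise M otherwise M
when cond do when cond do v := e otherwise M otherwise M
when cond do when cond do v := e otherwise v := e otherwise M
when cond do when cond do v := e otherwise v := e otherwise v := e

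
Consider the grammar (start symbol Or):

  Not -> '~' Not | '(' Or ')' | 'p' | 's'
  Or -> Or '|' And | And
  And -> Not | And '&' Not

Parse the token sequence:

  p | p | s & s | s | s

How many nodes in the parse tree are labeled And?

6

[Or [Or [Or [Or [Or [And [Not p]]] | [And [Not p]]] | [And [And [Not s]] & [Not s]]] | [And [Not s]]] | [And [Not s]]]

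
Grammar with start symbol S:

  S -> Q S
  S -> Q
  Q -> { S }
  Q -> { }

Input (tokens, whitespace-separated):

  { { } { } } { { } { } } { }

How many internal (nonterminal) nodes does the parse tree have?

14

[S [Q { [S [Q { }] [S [Q { }]]] }] [S [Q { [S [Q { }] [S [Q { }]]] }] [S [Q { }]]]]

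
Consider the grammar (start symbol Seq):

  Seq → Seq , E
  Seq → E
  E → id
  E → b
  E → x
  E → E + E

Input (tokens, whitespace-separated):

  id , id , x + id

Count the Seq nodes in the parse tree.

[Seq [Seq [Seq [E id]] , [E id]] , [E [E x] + [E id]]]

3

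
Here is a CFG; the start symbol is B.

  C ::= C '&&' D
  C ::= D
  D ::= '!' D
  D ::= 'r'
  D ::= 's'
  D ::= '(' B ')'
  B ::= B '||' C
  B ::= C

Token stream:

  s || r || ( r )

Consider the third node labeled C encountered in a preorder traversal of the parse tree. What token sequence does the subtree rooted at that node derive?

( r )

[B [B [B [C [D s]]] || [C [D r]]] || [C [D ( [B [C [D r]]] )]]]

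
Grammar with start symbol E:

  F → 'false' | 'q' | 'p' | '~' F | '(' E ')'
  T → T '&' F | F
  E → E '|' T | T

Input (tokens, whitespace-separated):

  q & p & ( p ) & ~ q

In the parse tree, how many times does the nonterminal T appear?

5

[E [T [T [T [T [F q]] & [F p]] & [F ( [E [T [F p]]] )]] & [F ~ [F q]]]]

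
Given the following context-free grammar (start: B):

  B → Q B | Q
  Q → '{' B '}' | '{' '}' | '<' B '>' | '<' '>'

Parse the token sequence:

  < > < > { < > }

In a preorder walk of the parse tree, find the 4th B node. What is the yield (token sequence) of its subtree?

[B [Q < >] [B [Q < >] [B [Q { [B [Q < >]] }]]]]

< >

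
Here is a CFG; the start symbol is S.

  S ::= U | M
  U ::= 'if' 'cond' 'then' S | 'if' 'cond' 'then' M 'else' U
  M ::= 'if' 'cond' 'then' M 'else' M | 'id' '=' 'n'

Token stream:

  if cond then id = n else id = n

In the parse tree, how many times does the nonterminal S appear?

1

[S [M if cond then [M id = n] else [M id = n]]]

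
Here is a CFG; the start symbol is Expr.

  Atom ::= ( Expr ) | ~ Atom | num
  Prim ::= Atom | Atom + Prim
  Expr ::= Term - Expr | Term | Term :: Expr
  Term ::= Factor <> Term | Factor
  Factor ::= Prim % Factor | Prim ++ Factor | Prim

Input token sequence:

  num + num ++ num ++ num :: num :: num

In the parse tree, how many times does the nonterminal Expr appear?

3

[Expr [Term [Factor [Prim [Atom num] + [Prim [Atom num]]] ++ [Factor [Prim [Atom num]] ++ [Factor [Prim [Atom num]]]]]] :: [Expr [Term [Factor [Prim [Atom num]]]] :: [Expr [Term [Factor [Prim [Atom num]]]]]]]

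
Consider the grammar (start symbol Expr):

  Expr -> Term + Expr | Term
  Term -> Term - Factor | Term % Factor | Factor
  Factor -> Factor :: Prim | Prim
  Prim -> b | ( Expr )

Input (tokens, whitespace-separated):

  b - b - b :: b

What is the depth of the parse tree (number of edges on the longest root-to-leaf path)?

6

[Expr [Term [Term [Term [Factor [Prim b]]] - [Factor [Prim b]]] - [Factor [Factor [Prim b]] :: [Prim b]]]]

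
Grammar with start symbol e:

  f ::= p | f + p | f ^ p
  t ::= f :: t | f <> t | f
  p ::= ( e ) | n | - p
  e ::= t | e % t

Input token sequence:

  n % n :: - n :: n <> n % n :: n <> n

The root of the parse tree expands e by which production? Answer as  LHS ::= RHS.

[e [e [e [t [f [p n]]]] % [t [f [p n]] :: [t [f [p - [p n]]] :: [t [f [p n]] <> [t [f [p n]]]]]]] % [t [f [p n]] :: [t [f [p n]] <> [t [f [p n]]]]]]

e ::= e % t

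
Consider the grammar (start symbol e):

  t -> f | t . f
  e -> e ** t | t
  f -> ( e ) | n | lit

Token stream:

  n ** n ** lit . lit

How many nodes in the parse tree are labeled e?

[e [e [e [t [f n]]] ** [t [f n]]] ** [t [t [f lit]] . [f lit]]]

3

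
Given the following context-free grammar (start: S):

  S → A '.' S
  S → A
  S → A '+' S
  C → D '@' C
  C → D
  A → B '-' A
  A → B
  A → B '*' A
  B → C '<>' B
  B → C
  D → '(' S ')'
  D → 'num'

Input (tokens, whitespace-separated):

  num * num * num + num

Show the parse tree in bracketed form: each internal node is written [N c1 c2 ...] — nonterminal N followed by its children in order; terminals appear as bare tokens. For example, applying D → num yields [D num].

S
A + S
B * A + S
C * A + S
D * A + S
num * A + S
num * B * A + S
num * C * A + S
num * D * A + S
num * num * A + S
num * num * B + S
num * num * C + S
num * num * D + S
num * num * num + S
num * num * num + A
num * num * num + B
num * num * num + C
num * num * num + D
num * num * num + num

[S [A [B [C [D num]]] * [A [B [C [D num]]] * [A [B [C [D num]]]]]] + [S [A [B [C [D num]]]]]]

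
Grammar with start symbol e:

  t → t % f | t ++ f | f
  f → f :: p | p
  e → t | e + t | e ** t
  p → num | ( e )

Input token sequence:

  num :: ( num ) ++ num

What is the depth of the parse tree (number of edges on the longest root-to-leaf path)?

9

[e [t [t [f [f [p num]] :: [p ( [e [t [f [p num]]]] )]]] ++ [f [p num]]]]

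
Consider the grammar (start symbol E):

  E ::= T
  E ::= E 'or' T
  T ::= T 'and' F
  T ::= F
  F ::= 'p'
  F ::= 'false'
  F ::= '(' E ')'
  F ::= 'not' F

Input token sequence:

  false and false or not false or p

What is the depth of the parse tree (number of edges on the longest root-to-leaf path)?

6

[E [E [E [T [T [F false]] and [F false]]] or [T [F not [F false]]]] or [T [F p]]]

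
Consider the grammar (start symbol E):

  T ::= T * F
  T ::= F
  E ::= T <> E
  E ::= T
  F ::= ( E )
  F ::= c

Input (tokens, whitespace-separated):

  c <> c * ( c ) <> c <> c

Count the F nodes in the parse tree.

6

[E [T [F c]] <> [E [T [T [F c]] * [F ( [E [T [F c]]] )]] <> [E [T [F c]] <> [E [T [F c]]]]]]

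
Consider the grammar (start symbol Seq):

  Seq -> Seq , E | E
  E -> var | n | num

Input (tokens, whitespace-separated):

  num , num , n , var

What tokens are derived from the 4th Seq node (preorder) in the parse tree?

[Seq [Seq [Seq [Seq [E num]] , [E num]] , [E n]] , [E var]]

num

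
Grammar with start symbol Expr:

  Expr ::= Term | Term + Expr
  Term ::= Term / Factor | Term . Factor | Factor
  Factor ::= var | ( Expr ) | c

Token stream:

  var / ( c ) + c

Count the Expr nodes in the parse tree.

3

[Expr [Term [Term [Factor var]] / [Factor ( [Expr [Term [Factor c]]] )]] + [Expr [Term [Factor c]]]]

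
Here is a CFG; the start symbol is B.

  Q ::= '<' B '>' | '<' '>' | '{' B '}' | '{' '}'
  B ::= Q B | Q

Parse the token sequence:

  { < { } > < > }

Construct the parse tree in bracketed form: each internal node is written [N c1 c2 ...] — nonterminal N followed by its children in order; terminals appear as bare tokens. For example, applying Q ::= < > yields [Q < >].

[B [Q { [B [Q < [B [Q { }]] >] [B [Q < >]]] }]]

B
Q
{ B }
{ Q B }
{ < B > B }
{ < Q > B }
{ < { } > B }
{ < { } > Q }
{ < { } > < > }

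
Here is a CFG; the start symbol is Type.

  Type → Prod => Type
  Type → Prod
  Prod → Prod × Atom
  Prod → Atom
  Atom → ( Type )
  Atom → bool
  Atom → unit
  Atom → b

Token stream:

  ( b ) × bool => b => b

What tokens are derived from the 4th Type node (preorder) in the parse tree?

[Type [Prod [Prod [Atom ( [Type [Prod [Atom b]]] )]] × [Atom bool]] => [Type [Prod [Atom b]] => [Type [Prod [Atom b]]]]]

b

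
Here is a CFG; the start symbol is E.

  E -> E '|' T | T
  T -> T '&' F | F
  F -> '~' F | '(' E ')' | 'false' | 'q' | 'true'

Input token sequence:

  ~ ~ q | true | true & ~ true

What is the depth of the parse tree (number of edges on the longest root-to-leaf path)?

7

[E [E [E [T [F ~ [F ~ [F q]]]]] | [T [F true]]] | [T [T [F true]] & [F ~ [F true]]]]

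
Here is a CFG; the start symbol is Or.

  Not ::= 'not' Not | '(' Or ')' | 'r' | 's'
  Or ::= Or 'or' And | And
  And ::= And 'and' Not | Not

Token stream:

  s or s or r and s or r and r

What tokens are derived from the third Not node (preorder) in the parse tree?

r

[Or [Or [Or [Or [And [Not s]]] or [And [Not s]]] or [And [And [Not r]] and [Not s]]] or [And [And [Not r]] and [Not r]]]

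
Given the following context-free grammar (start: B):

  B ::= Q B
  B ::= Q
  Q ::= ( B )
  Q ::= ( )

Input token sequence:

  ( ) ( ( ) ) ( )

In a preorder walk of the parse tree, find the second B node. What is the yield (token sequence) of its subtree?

[B [Q ( )] [B [Q ( [B [Q ( )]] )] [B [Q ( )]]]]

( ( ) ) ( )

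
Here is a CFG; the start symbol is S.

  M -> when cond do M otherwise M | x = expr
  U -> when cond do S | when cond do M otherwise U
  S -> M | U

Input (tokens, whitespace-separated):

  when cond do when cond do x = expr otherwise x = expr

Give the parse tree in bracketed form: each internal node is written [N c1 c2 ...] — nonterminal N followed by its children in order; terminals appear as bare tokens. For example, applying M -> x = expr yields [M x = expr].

S
U
when cond do S
when cond do M
when cond do when cond do M otherwise M
when cond do when cond do x = expr otherwise M
when cond do when cond do x = expr otherwise x = expr

[S [U when cond do [S [M when cond do [M x = expr] otherwise [M x = expr]]]]]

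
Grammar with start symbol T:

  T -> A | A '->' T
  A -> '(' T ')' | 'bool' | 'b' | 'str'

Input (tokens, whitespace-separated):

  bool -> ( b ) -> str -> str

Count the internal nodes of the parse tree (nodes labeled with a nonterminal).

[T [A bool] -> [T [A ( [T [A b]] )] -> [T [A str] -> [T [A str]]]]]

10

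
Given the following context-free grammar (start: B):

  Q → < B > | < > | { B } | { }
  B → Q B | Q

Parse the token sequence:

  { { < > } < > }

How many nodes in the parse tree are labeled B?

[B [Q { [B [Q { [B [Q < >]] }] [B [Q < >]]] }]]

4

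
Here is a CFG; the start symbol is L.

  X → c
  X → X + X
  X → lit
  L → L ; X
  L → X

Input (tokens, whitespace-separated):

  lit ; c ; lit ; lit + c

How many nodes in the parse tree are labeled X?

6

[L [L [L [L [X lit]] ; [X c]] ; [X lit]] ; [X [X lit] + [X c]]]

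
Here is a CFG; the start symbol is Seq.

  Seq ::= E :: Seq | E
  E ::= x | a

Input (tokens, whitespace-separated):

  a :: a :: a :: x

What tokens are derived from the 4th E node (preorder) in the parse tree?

[Seq [E a] :: [Seq [E a] :: [Seq [E a] :: [Seq [E x]]]]]

x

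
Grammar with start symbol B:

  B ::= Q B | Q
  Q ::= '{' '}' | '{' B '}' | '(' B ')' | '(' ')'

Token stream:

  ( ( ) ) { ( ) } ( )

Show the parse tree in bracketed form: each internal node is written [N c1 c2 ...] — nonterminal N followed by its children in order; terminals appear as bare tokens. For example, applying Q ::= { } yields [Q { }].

[B [Q ( [B [Q ( )]] )] [B [Q { [B [Q ( )]] }] [B [Q ( )]]]]

B
Q B
( B ) B
( Q ) B
( ( ) ) B
( ( ) ) Q B
( ( ) ) { B } B
( ( ) ) { Q } B
( ( ) ) { ( ) } B
( ( ) ) { ( ) } Q
( ( ) ) { ( ) } ( )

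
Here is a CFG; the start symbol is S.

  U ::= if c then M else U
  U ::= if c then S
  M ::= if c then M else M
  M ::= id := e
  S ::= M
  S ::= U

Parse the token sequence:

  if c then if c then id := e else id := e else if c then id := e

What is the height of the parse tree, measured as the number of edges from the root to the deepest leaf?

5

[S [U if c then [M if c then [M id := e] else [M id := e]] else [U if c then [S [M id := e]]]]]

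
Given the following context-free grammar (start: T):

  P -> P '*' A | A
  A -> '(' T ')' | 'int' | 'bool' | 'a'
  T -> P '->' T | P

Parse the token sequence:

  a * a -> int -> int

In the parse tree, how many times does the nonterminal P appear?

[T [P [P [A a]] * [A a]] -> [T [P [A int]] -> [T [P [A int]]]]]

4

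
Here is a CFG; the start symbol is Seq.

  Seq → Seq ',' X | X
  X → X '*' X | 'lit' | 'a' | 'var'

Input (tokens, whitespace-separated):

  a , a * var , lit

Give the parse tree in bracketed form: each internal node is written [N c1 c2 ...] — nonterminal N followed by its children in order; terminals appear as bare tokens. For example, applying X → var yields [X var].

Seq
Seq , X
Seq , X , X
X , X , X
a , X , X
a , X * X , X
a , a * X , X
a , a * var , X
a , a * var , lit

[Seq [Seq [Seq [X a]] , [X [X a] * [X var]]] , [X lit]]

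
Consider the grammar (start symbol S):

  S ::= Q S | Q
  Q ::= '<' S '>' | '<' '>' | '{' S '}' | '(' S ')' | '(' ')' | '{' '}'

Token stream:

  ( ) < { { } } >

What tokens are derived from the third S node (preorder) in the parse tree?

{ { } }

[S [Q ( )] [S [Q < [S [Q { [S [Q { }]] }]] >]]]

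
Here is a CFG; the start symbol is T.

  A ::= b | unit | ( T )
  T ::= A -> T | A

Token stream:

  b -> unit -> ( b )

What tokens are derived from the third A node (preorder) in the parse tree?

( b )

[T [A b] -> [T [A unit] -> [T [A ( [T [A b]] )]]]]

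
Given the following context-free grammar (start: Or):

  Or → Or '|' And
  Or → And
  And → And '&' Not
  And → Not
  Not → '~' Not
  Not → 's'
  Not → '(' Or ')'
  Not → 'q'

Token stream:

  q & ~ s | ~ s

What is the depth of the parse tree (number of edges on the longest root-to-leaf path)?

5

[Or [Or [And [And [Not q]] & [Not ~ [Not s]]]] | [And [Not ~ [Not s]]]]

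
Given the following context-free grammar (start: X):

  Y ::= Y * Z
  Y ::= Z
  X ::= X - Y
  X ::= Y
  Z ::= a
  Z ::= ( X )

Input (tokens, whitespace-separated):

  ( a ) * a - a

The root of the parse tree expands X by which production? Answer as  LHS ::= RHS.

X ::= X - Y

[X [X [Y [Y [Z ( [X [Y [Z a]]] )]] * [Z a]]] - [Y [Z a]]]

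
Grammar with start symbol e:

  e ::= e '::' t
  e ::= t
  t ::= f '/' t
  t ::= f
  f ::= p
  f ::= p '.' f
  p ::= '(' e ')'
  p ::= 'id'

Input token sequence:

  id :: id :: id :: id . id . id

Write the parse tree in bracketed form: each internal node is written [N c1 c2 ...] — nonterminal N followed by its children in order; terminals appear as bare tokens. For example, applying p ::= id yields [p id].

[e [e [e [e [t [f [p id]]]] :: [t [f [p id]]]] :: [t [f [p id]]]] :: [t [f [p id] . [f [p id] . [f [p id]]]]]]

e
e :: t
e :: t :: t
e :: t :: t :: t
t :: t :: t :: t
f :: t :: t :: t
p :: t :: t :: t
id :: t :: t :: t
id :: f :: t :: t
id :: p :: t :: t
id :: id :: t :: t
id :: id :: f :: t
id :: id :: p :: t
id :: id :: id :: t
id :: id :: id :: f
id :: id :: id :: p . f
id :: id :: id :: id . f
id :: id :: id :: id . p . f
id :: id :: id :: id . id . f
id :: id :: id :: id . id . p
id :: id :: id :: id . id . id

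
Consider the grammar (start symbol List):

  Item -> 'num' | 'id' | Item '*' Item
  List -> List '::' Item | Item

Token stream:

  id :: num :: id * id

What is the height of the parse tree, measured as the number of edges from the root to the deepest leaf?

[List [List [List [Item id]] :: [Item num]] :: [Item [Item id] * [Item id]]]

4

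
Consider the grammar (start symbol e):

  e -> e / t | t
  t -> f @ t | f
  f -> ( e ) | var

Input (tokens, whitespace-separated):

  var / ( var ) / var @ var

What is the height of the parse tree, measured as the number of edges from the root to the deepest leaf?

[e [e [e [t [f var]]] / [t [f ( [e [t [f var]]] )]]] / [t [f var] @ [t [f var]]]]

7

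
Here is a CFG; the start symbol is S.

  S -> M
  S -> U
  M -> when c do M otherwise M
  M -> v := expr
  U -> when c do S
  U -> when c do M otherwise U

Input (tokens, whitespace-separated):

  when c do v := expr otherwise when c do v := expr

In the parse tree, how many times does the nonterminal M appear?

[S [U when c do [M v := expr] otherwise [U when c do [S [M v := expr]]]]]

2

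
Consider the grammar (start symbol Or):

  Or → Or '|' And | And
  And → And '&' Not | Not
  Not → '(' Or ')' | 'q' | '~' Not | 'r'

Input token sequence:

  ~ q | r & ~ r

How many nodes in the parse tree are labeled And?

3

[Or [Or [And [Not ~ [Not q]]]] | [And [And [Not r]] & [Not ~ [Not r]]]]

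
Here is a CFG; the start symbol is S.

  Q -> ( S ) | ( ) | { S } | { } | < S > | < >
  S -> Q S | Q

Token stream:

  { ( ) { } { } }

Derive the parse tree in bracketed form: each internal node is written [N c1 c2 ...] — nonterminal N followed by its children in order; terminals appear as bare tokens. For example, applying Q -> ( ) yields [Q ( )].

S
Q
{ S }
{ Q S }
{ ( ) S }
{ ( ) Q S }
{ ( ) { } S }
{ ( ) { } Q }
{ ( ) { } { } }

[S [Q { [S [Q ( )] [S [Q { }] [S [Q { }]]]] }]]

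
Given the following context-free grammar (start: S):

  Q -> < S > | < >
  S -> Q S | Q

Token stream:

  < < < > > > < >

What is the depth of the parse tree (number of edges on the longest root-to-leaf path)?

[S [Q < [S [Q < [S [Q < >]] >]] >] [S [Q < >]]]

6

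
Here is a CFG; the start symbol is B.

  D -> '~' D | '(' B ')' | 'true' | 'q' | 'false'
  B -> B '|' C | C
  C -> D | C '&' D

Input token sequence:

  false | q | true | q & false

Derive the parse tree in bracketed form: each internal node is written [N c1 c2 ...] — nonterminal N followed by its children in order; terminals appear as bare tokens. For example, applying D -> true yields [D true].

[B [B [B [B [C [D false]]] | [C [D q]]] | [C [D true]]] | [C [C [D q]] & [D false]]]

B
B | C
B | C | C
B | C | C | C
C | C | C | C
D | C | C | C
false | C | C | C
false | D | C | C
false | q | C | C
false | q | D | C
false | q | true | C
false | q | true | C & D
false | q | true | D & D
false | q | true | q & D
false | q | true | q & false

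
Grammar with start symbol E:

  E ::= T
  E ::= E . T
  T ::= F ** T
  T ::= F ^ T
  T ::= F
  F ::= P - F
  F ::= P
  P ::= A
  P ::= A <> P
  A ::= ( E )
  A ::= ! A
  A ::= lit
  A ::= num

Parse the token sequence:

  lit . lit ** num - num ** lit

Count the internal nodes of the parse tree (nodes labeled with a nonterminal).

21

[E [E [T [F [P [A lit]]]]] . [T [F [P [A lit]]] ** [T [F [P [A num]] - [F [P [A num]]]] ** [T [F [P [A lit]]]]]]]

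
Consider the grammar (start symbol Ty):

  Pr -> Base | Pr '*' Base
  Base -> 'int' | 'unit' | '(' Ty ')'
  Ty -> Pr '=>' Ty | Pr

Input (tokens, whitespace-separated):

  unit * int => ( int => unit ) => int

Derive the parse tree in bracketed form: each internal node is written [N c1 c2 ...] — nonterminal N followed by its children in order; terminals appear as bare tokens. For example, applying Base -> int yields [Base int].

[Ty [Pr [Pr [Base unit]] * [Base int]] => [Ty [Pr [Base ( [Ty [Pr [Base int]] => [Ty [Pr [Base unit]]]] )]] => [Ty [Pr [Base int]]]]]

Ty
Pr => Ty
Pr * Base => Ty
Base * Base => Ty
unit * Base => Ty
unit * int => Ty
unit * int => Pr => Ty
unit * int => Base => Ty
unit * int => ( Ty ) => Ty
unit * int => ( Pr => Ty ) => Ty
unit * int => ( Base => Ty ) => Ty
unit * int => ( int => Ty ) => Ty
unit * int => ( int => Pr ) => Ty
unit * int => ( int => Base ) => Ty
unit * int => ( int => unit ) => Ty
unit * int => ( int => unit ) => Pr
unit * int => ( int => unit ) => Base
unit * int => ( int => unit ) => int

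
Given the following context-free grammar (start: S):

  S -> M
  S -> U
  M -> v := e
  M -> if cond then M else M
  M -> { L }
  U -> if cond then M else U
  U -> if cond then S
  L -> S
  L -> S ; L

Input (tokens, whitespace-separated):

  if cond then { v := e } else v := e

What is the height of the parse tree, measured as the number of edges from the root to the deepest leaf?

6

[S [M if cond then [M { [L [S [M v := e]]] }] else [M v := e]]]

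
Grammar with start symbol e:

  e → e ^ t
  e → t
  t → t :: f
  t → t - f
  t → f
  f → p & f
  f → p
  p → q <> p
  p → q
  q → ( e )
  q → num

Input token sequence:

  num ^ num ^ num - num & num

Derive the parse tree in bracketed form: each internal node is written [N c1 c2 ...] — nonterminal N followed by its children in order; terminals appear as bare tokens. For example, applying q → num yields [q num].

e
e ^ t
e ^ t ^ t
t ^ t ^ t
f ^ t ^ t
p ^ t ^ t
q ^ t ^ t
num ^ t ^ t
num ^ f ^ t
num ^ p ^ t
num ^ q ^ t
num ^ num ^ t
num ^ num ^ t - f
num ^ num ^ f - f
num ^ num ^ p - f
num ^ num ^ q - f
num ^ num ^ num - f
num ^ num ^ num - p & f
num ^ num ^ num - q & f
num ^ num ^ num - num & f
num ^ num ^ num - num & p
num ^ num ^ num - num & q
num ^ num ^ num - num & num

[e [e [e [t [f [p [q num]]]]] ^ [t [f [p [q num]]]]] ^ [t [t [f [p [q num]]]] - [f [p [q num]] & [f [p [q num]]]]]]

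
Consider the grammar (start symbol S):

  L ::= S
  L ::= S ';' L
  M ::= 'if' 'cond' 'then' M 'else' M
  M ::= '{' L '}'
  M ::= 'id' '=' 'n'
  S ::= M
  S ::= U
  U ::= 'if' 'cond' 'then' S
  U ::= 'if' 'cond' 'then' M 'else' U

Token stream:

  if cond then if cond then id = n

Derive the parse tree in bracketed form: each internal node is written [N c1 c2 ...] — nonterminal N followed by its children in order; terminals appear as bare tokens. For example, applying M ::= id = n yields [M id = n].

S
U
if cond then S
if cond then U
if cond then if cond then S
if cond then if cond then M
if cond then if cond then id = n

[S [U if cond then [S [U if cond then [S [M id = n]]]]]]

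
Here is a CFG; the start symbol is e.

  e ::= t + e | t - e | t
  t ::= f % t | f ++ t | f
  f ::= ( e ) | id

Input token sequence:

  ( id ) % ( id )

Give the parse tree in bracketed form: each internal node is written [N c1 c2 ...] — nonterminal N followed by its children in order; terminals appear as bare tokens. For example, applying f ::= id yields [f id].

[e [t [f ( [e [t [f id]]] )] % [t [f ( [e [t [f id]]] )]]]]

e
t
f % t
( e ) % t
( t ) % t
( f ) % t
( id ) % t
( id ) % f
( id ) % ( e )
( id ) % ( t )
( id ) % ( f )
( id ) % ( id )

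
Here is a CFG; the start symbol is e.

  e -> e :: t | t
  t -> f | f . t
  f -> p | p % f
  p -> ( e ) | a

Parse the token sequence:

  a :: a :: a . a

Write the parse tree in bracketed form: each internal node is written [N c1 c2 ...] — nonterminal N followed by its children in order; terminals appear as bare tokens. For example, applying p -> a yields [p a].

e
e :: t
e :: t :: t
t :: t :: t
f :: t :: t
p :: t :: t
a :: t :: t
a :: f :: t
a :: p :: t
a :: a :: t
a :: a :: f . t
a :: a :: p . t
a :: a :: a . t
a :: a :: a . f
a :: a :: a . p
a :: a :: a . a

[e [e [e [t [f [p a]]]] :: [t [f [p a]]]] :: [t [f [p a]] . [t [f [p a]]]]]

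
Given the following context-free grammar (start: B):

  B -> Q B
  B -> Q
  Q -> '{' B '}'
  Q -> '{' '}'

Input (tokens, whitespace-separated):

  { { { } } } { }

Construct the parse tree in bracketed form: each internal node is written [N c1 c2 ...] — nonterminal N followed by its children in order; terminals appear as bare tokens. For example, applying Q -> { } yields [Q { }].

[B [Q { [B [Q { [B [Q { }]] }]] }] [B [Q { }]]]

B
Q B
{ B } B
{ Q } B
{ { B } } B
{ { Q } } B
{ { { } } } B
{ { { } } } Q
{ { { } } } { }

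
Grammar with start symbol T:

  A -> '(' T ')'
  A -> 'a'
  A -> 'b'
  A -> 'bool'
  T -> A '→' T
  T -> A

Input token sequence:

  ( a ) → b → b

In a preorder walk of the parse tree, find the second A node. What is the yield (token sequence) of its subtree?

a

[T [A ( [T [A a]] )] → [T [A b] → [T [A b]]]]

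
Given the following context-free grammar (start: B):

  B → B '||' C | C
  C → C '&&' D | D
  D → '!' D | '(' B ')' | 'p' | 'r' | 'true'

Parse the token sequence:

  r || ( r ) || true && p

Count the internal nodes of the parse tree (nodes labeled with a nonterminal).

[B [B [B [C [D r]]] || [C [D ( [B [C [D r]]] )]]] || [C [C [D true]] && [D p]]]

14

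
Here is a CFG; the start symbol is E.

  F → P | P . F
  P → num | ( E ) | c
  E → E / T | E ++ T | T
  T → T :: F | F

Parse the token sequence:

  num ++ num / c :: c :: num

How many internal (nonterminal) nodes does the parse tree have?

18

[E [E [E [T [F [P num]]]] ++ [T [F [P num]]]] / [T [T [T [F [P c]]] :: [F [P c]]] :: [F [P num]]]]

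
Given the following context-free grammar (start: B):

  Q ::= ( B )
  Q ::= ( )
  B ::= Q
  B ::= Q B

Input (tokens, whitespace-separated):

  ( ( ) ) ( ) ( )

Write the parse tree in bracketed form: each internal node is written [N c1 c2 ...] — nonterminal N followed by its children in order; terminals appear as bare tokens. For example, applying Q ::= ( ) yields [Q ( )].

B
Q B
( B ) B
( Q ) B
( ( ) ) B
( ( ) ) Q B
( ( ) ) ( ) B
( ( ) ) ( ) Q
( ( ) ) ( ) ( )

[B [Q ( [B [Q ( )]] )] [B [Q ( )] [B [Q ( )]]]]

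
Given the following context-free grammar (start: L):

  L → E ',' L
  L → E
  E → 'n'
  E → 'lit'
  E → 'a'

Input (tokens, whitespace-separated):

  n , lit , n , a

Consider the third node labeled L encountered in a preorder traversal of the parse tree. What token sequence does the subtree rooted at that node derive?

n , a

[L [E n] , [L [E lit] , [L [E n] , [L [E a]]]]]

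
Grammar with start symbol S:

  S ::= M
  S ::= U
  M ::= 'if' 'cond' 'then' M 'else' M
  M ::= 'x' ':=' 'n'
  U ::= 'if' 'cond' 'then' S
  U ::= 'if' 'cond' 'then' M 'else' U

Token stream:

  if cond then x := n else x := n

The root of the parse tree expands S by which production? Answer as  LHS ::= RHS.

S ::= M

[S [M if cond then [M x := n] else [M x := n]]]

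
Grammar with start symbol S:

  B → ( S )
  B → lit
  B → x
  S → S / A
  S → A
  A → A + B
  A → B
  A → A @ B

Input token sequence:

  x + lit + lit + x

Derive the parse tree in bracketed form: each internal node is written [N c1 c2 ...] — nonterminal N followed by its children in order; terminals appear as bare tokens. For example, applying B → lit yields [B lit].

S
A
A + B
A + B + B
A + B + B + B
B + B + B + B
x + B + B + B
x + lit + B + B
x + lit + lit + B
x + lit + lit + x

[S [A [A [A [A [B x]] + [B lit]] + [B lit]] + [B x]]]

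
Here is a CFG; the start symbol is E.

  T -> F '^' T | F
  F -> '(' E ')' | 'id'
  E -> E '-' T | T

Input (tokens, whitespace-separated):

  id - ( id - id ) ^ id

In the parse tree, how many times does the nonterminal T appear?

5

[E [E [T [F id]]] - [T [F ( [E [E [T [F id]]] - [T [F id]]] )] ^ [T [F id]]]]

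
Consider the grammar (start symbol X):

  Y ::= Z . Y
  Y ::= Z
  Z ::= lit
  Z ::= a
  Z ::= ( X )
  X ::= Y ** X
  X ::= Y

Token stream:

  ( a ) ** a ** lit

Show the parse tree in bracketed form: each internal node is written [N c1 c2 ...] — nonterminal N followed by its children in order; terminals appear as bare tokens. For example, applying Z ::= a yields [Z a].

X
Y ** X
Z ** X
( X ) ** X
( Y ) ** X
( Z ) ** X
( a ) ** X
( a ) ** Y ** X
( a ) ** Z ** X
( a ) ** a ** X
( a ) ** a ** Y
( a ) ** a ** Z
( a ) ** a ** lit

[X [Y [Z ( [X [Y [Z a]]] )]] ** [X [Y [Z a]] ** [X [Y [Z lit]]]]]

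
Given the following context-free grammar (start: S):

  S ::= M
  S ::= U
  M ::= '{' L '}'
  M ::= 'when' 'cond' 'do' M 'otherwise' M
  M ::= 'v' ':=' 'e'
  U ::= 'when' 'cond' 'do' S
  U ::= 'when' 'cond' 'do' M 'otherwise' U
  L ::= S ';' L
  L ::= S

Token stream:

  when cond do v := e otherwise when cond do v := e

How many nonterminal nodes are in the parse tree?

[S [U when cond do [M v := e] otherwise [U when cond do [S [M v := e]]]]]

6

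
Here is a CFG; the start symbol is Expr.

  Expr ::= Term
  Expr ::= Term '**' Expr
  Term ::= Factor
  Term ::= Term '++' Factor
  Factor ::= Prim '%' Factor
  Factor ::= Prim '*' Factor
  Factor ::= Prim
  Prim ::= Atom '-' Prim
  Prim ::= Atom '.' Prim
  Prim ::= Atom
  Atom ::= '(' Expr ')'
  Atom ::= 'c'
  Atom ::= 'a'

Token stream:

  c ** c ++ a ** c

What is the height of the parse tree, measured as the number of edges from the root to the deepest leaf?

7

[Expr [Term [Factor [Prim [Atom c]]]] ** [Expr [Term [Term [Factor [Prim [Atom c]]]] ++ [Factor [Prim [Atom a]]]] ** [Expr [Term [Factor [Prim [Atom c]]]]]]]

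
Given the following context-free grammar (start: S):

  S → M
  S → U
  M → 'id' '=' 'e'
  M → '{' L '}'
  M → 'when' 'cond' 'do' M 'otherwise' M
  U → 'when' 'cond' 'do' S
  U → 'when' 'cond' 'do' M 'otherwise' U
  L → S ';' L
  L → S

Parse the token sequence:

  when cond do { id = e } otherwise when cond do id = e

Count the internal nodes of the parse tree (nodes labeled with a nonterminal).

[S [U when cond do [M { [L [S [M id = e]]] }] otherwise [U when cond do [S [M id = e]]]]]

9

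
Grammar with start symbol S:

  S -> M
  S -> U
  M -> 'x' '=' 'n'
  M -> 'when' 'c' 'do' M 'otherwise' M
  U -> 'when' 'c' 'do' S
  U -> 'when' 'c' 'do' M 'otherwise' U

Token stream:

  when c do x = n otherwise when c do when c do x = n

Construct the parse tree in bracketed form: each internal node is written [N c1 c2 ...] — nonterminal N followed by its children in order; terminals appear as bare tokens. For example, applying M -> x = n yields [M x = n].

[S [U when c do [M x = n] otherwise [U when c do [S [U when c do [S [M x = n]]]]]]]

S
U
when c do M otherwise U
when c do x = n otherwise U
when c do x = n otherwise when c do S
when c do x = n otherwise when c do U
when c do x = n otherwise when c do when c do S
when c do x = n otherwise when c do when c do M
when c do x = n otherwise when c do when c do x = n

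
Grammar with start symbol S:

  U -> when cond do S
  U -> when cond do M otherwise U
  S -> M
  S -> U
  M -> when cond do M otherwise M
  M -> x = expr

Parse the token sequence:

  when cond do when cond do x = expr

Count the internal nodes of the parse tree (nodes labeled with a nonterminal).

[S [U when cond do [S [U when cond do [S [M x = expr]]]]]]

6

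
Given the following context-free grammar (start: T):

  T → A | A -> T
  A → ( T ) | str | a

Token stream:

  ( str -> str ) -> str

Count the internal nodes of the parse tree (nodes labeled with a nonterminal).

[T [A ( [T [A str] -> [T [A str]]] )] -> [T [A str]]]

8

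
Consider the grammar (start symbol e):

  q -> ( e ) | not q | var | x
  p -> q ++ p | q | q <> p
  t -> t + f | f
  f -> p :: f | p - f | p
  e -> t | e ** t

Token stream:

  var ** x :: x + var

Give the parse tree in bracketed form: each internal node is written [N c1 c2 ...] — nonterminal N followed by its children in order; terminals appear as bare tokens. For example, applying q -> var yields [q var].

e
e ** t
t ** t
f ** t
p ** t
q ** t
var ** t
var ** t + f
var ** f + f
var ** p :: f + f
var ** q :: f + f
var ** x :: f + f
var ** x :: p + f
var ** x :: q + f
var ** x :: x + f
var ** x :: x + p
var ** x :: x + q
var ** x :: x + var

[e [e [t [f [p [q var]]]]] ** [t [t [f [p [q x]] :: [f [p [q x]]]]] + [f [p [q var]]]]]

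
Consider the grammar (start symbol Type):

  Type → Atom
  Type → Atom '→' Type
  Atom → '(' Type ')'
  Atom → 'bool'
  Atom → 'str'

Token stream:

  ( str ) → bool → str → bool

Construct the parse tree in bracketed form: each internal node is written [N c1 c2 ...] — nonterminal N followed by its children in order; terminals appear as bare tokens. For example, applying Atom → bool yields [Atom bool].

[Type [Atom ( [Type [Atom str]] )] → [Type [Atom bool] → [Type [Atom str] → [Type [Atom bool]]]]]

Type
Atom → Type
( Type ) → Type
( Atom ) → Type
( str ) → Type
( str ) → Atom → Type
( str ) → bool → Type
( str ) → bool → Atom → Type
( str ) → bool → str → Type
( str ) → bool → str → Atom
( str ) → bool → str → bool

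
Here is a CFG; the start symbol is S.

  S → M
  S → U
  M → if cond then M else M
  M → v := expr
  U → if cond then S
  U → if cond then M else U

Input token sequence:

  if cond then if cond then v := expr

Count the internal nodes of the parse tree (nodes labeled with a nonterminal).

[S [U if cond then [S [U if cond then [S [M v := expr]]]]]]

6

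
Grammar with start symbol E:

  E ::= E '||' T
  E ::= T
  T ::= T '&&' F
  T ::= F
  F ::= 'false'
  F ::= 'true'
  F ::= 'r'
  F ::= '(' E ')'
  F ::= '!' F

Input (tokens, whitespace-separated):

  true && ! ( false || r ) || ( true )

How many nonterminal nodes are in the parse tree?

[E [E [T [T [F true]] && [F ! [F ( [E [E [T [F false]]] || [T [F r]]] )]]]] || [T [F ( [E [T [F true]]] )]]]

18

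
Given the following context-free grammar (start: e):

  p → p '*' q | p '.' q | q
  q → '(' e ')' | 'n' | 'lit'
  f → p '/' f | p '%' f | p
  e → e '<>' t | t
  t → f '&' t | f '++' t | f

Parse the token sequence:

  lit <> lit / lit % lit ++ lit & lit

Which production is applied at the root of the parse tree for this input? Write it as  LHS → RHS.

[e [e [t [f [p [q lit]]]]] <> [t [f [p [q lit]] / [f [p [q lit]] % [f [p [q lit]]]]] ++ [t [f [p [q lit]]] & [t [f [p [q lit]]]]]]]

e → e '<>' t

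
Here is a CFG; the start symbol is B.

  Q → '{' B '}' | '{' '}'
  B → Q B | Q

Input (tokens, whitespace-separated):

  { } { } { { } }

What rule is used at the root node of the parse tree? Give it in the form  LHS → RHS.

[B [Q { }] [B [Q { }] [B [Q { [B [Q { }]] }]]]]

B → Q B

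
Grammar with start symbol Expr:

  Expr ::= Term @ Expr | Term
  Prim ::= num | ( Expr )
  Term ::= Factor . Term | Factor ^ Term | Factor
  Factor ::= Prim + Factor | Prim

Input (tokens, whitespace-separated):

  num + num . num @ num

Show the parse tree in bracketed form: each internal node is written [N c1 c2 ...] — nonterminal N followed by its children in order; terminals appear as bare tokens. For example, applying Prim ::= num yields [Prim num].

[Expr [Term [Factor [Prim num] + [Factor [Prim num]]] . [Term [Factor [Prim num]]]] @ [Expr [Term [Factor [Prim num]]]]]

Expr
Term @ Expr
Factor . Term @ Expr
Prim + Factor . Term @ Expr
num + Factor . Term @ Expr
num + Prim . Term @ Expr
num + num . Term @ Expr
num + num . Factor @ Expr
num + num . Prim @ Expr
num + num . num @ Expr
num + num . num @ Term
num + num . num @ Factor
num + num . num @ Prim
num + num . num @ num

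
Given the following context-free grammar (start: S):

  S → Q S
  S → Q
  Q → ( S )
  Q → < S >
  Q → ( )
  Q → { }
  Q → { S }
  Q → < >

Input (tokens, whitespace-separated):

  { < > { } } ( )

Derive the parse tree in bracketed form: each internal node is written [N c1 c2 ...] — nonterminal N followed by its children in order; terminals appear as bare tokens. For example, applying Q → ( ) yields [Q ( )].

S
Q S
{ S } S
{ Q S } S
{ < > S } S
{ < > Q } S
{ < > { } } S
{ < > { } } Q
{ < > { } } ( )

[S [Q { [S [Q < >] [S [Q { }]]] }] [S [Q ( )]]]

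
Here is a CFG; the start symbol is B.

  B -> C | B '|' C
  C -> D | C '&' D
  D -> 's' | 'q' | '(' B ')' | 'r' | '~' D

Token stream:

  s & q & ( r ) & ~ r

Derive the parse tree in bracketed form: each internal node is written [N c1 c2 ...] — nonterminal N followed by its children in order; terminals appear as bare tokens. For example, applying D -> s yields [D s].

B
C
C & D
C & D & D
C & D & D & D
D & D & D & D
s & D & D & D
s & q & D & D
s & q & ( B ) & D
s & q & ( C ) & D
s & q & ( D ) & D
s & q & ( r ) & D
s & q & ( r ) & ~ D
s & q & ( r ) & ~ r

[B [C [C [C [C [D s]] & [D q]] & [D ( [B [C [D r]]] )]] & [D ~ [D r]]]]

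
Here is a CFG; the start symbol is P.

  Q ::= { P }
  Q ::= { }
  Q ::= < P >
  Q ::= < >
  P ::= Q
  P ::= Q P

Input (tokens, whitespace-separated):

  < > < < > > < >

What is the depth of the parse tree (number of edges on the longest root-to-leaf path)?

5

[P [Q < >] [P [Q < [P [Q < >]] >] [P [Q < >]]]]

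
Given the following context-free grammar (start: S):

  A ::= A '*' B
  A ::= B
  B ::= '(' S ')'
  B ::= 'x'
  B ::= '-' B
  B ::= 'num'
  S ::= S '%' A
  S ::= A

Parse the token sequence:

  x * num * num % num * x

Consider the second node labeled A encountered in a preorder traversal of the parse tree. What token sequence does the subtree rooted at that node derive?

[S [S [A [A [A [B x]] * [B num]] * [B num]]] % [A [A [B num]] * [B x]]]

x * num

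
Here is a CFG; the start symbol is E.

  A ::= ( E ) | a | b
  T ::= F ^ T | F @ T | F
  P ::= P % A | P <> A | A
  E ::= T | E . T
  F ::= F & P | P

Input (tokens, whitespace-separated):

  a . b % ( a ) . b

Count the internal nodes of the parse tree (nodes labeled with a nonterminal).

[E [E [E [T [F [P [A a]]]]] . [T [F [P [P [A b]] % [A ( [E [T [F [P [A a]]]]] )]]]]] . [T [F [P [A b]]]]]

22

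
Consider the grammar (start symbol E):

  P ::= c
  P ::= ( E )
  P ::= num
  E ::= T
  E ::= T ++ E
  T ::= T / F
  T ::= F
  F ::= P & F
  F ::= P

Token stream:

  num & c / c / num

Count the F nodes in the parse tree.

[E [T [T [T [F [P num] & [F [P c]]]] / [F [P c]]] / [F [P num]]]]

4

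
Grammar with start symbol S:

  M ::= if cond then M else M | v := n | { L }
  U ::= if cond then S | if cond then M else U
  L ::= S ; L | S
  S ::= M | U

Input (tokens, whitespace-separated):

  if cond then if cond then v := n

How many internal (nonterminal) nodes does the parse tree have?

6

[S [U if cond then [S [U if cond then [S [M v := n]]]]]]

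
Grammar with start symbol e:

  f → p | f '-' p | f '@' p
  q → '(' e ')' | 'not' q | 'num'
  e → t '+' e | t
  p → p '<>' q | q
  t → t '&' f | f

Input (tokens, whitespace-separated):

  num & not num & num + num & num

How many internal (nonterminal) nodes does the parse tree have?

[e [t [t [t [f [p [q num]]]] & [f [p [q not [q num]]]]] & [f [p [q num]]]] + [e [t [t [f [p [q num]]]] & [f [p [q num]]]]]]

23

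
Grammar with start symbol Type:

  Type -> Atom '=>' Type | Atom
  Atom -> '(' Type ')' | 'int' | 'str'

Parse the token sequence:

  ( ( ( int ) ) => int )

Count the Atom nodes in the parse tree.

[Type [Atom ( [Type [Atom ( [Type [Atom ( [Type [Atom int]] )]] )] => [Type [Atom int]]] )]]

5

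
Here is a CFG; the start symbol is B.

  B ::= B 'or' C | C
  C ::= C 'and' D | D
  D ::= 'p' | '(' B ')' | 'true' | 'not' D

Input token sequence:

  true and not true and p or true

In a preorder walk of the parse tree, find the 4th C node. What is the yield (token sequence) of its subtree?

true

[B [B [C [C [C [D true]] and [D not [D true]]] and [D p]]] or [C [D true]]]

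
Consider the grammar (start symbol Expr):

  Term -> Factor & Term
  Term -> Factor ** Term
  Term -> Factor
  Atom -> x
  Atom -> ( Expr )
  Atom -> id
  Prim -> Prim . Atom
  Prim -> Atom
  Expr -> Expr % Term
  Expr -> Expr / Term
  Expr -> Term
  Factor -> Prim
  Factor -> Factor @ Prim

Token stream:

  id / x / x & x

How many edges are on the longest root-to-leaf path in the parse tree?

7

[Expr [Expr [Expr [Term [Factor [Prim [Atom id]]]]] / [Term [Factor [Prim [Atom x]]]]] / [Term [Factor [Prim [Atom x]]] & [Term [Factor [Prim [Atom x]]]]]]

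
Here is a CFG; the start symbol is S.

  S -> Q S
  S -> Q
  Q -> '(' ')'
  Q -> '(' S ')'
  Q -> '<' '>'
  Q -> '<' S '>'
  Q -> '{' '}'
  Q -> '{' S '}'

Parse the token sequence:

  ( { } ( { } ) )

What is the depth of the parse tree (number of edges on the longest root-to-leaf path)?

7

[S [Q ( [S [Q { }] [S [Q ( [S [Q { }]] )]]] )]]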